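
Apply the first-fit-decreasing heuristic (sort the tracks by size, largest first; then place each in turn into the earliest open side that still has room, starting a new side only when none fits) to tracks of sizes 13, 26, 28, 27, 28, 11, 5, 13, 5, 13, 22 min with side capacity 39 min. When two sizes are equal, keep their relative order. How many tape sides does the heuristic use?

Sorted descending: 28, 28, 27, 26, 22, 13, 13, 13, 11, 5, 5.
  28 → side 1 (new)  [load 28/39]
  28 → side 2 (new)  [load 28/39]
  27 → side 3 (new)  [load 27/39]
  26 → side 4 (new)  [load 26/39]
  22 → side 5 (new)  [load 22/39]
  13 → side 4  [load 39/39]
  13 → side 5  [load 35/39]
  13 → side 6 (new)  [load 13/39]
  11 → side 1  [load 39/39]
  5 → side 2  [load 33/39]
  5 → side 2  [load 38/39]
6 tape sides opened.

6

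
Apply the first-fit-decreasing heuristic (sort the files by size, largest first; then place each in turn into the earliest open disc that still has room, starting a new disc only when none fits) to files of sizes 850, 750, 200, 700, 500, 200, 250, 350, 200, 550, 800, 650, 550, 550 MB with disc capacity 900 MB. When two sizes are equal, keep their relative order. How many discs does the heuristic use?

Sorted descending: 850, 800, 750, 700, 650, 550, 550, 550, 500, 350, 250, 200, 200, 200.
  850 → disc 1 (new)  [load 850/900]
  800 → disc 2 (new)  [load 800/900]
  750 → disc 3 (new)  [load 750/900]
  700 → disc 4 (new)  [load 700/900]
  650 → disc 5 (new)  [load 650/900]
  550 → disc 6 (new)  [load 550/900]
  550 → disc 7 (new)  [load 550/900]
  550 → disc 8 (new)  [load 550/900]
  500 → disc 9 (new)  [load 500/900]
  350 → disc 6  [load 900/900]
  250 → disc 5  [load 900/900]
  200 → disc 4  [load 900/900]
  200 → disc 7  [load 750/900]
  200 → disc 8  [load 750/900]
9 discs opened.

9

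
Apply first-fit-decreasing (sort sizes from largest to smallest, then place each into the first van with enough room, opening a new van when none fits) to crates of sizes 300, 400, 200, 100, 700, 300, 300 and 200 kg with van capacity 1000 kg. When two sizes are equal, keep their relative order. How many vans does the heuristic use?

Sorted descending: 700, 400, 300, 300, 300, 200, 200, 100.
  700 → van 1 (new)  [load 700/1000]
  400 → van 2 (new)  [load 400/1000]
  300 → van 1  [load 1000/1000]
  300 → van 2  [load 700/1000]
  300 → van 2  [load 1000/1000]
  200 → van 3 (new)  [load 200/1000]
  200 → van 3  [load 400/1000]
  100 → van 3  [load 500/1000]
3 vans opened.

3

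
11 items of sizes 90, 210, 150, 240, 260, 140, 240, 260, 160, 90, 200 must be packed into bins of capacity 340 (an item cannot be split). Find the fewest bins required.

7

Total = 260 + 260 + 240 + 240 + 210 + 200 + 160 + 150 + 140 + 90 + 90 = 2040.
Lower bound: ⌈2040/340⌉ = 6 bins.
A packing using 7 bins:
  bin 1: 260 = 260
  bin 2: 260 = 260
  bin 3: 240 + 90 = 330
  bin 4: 240 + 90 = 330
  bin 5: 210 = 210
  bin 6: 200 + 140 = 340
  bin 7: 160 + 150 = 310
No arrangement into 6 bins stays within capacity, so 7 is optimal.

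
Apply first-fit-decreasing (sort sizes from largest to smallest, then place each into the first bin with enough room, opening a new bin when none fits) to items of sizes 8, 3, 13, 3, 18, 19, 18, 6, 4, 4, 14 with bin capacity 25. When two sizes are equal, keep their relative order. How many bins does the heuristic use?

Sorted descending: 19, 18, 18, 14, 13, 8, 6, 4, 4, 3, 3.
  19 → bin 1 (new)  [load 19/25]
  18 → bin 2 (new)  [load 18/25]
  18 → bin 3 (new)  [load 18/25]
  14 → bin 4 (new)  [load 14/25]
  13 → bin 5 (new)  [load 13/25]
  8 → bin 4  [load 22/25]
  6 → bin 1  [load 25/25]
  4 → bin 2  [load 22/25]
  4 → bin 3  [load 22/25]
  3 → bin 2  [load 25/25]
  3 → bin 3  [load 25/25]
5 bins opened.

5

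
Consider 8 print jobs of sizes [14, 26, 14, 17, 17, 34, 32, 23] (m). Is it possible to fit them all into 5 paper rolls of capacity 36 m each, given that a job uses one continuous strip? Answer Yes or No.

No

Total = 177 m; ⌈177/36⌉ = 5.
The bound of 5 does not rule out 5, but exhaustive search shows no assignment into 5 paper rolls of capacity 36 m exists — the minimum is 6.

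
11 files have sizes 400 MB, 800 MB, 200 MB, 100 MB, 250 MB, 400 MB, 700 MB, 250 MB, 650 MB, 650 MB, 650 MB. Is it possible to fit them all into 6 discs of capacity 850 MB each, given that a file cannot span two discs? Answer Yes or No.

No

Total = 5050 MB; ⌈5050/850⌉ = 6.
The bound of 6 does not rule out 6, but exhaustive search shows no assignment into 6 discs of capacity 850 MB exists — the minimum is 7.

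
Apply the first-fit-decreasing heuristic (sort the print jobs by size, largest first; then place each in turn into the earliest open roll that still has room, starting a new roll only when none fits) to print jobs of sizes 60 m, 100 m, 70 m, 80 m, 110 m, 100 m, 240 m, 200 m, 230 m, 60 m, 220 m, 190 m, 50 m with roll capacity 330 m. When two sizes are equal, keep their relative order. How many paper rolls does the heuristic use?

6

Sorted descending: 240, 230, 220, 200, 190, 110, 100, 100, 80, 70, 60, 60, 50.
  240 → roll 1 (new)  [load 240/330]
  230 → roll 2 (new)  [load 230/330]
  220 → roll 3 (new)  [load 220/330]
  200 → roll 4 (new)  [load 200/330]
  190 → roll 5 (new)  [load 190/330]
  110 → roll 3  [load 330/330]
  100 → roll 2  [load 330/330]
  100 → roll 4  [load 300/330]
  80 → roll 1  [load 320/330]
  70 → roll 5  [load 260/330]
  60 → roll 5  [load 320/330]
  60 → roll 6 (new)  [load 60/330]
  50 → roll 6  [load 110/330]
6 paper rolls opened.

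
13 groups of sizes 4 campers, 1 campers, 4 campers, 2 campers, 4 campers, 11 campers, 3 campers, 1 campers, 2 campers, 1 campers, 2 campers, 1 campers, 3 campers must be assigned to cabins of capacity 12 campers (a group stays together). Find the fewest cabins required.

4

Total = 11 + 4 + 4 + 4 + 3 + 3 + 2 + 2 + 2 + 1 + 1 + 1 + 1 = 39 campers.
Lower bound: ⌈39/12⌉ = 4 cabins.
A packing using 4 cabins:
  cabin 1: 11 + 1 = 12
  cabin 2: 4 + 4 + 4 = 12
  cabin 3: 3 + 3 + 2 + 2 + 2 = 12
  cabin 4: 1 + 1 + 1 = 3
This matches the lower bound, so 4 is optimal.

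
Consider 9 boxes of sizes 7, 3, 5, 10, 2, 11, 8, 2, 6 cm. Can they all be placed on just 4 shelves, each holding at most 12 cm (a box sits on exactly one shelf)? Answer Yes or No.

No

Total = 54 cm; ⌈54/12⌉ = 5.
At least 5 shelves are required, but only 4 are allowed.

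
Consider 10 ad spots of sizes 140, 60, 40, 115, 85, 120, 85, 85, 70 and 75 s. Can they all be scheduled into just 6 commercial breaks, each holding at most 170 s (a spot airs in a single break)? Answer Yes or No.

A valid assignment using 6 commercial breaks:
  break 1: 140 = 140
  break 2: 120 + 40 = 160
  break 3: 115 = 115
  break 4: 85 + 85 = 170
  break 5: 85 + 75 = 160
  break 6: 70 + 60 = 130
Every load is within 170 s, so 6 commercial breaks suffice.

Yes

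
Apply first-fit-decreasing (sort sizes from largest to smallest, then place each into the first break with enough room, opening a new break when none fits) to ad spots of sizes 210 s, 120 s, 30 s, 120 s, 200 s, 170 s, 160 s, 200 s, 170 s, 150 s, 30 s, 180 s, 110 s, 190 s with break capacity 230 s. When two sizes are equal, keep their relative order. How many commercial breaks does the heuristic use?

Sorted descending: 210, 200, 200, 190, 180, 170, 170, 160, 150, 120, 120, 110, 30, 30.
  210 → break 1 (new)  [load 210/230]
  200 → break 2 (new)  [load 200/230]
  200 → break 3 (new)  [load 200/230]
  190 → break 4 (new)  [load 190/230]
  180 → break 5 (new)  [load 180/230]
  170 → break 6 (new)  [load 170/230]
  170 → break 7 (new)  [load 170/230]
  160 → break 8 (new)  [load 160/230]
  150 → break 9 (new)  [load 150/230]
  120 → break 10 (new)  [load 120/230]
  120 → break 11 (new)  [load 120/230]
  110 → break 10  [load 230/230]
  30 → break 2  [load 230/230]
  30 → break 3  [load 230/230]
11 commercial breaks opened.

11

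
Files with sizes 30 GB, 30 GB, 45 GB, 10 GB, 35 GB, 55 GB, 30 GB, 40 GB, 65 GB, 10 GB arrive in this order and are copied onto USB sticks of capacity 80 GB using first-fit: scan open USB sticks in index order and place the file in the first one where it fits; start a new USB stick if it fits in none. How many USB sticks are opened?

5

  30 → USB stick 1 (new)  [load 30/80]
  30 → USB stick 1  [load 60/80]
  45 → USB stick 2 (new)  [load 45/80]
  10 → USB stick 1  [load 70/80]
  35 → USB stick 2  [load 80/80]
  55 → USB stick 3 (new)  [load 55/80]
  30 → USB stick 4 (new)  [load 30/80]
  40 → USB stick 4  [load 70/80]
  65 → USB stick 5 (new)  [load 65/80]
  10 → USB stick 1  [load 80/80]
5 USB sticks opened.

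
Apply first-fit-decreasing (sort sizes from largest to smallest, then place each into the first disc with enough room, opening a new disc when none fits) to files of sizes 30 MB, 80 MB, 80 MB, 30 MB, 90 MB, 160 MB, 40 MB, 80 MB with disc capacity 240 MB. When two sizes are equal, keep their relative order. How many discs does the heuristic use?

Sorted descending: 160, 90, 80, 80, 80, 40, 30, 30.
  160 → disc 1 (new)  [load 160/240]
  90 → disc 2 (new)  [load 90/240]
  80 → disc 1  [load 240/240]
  80 → disc 2  [load 170/240]
  80 → disc 3 (new)  [load 80/240]
  40 → disc 2  [load 210/240]
  30 → disc 2  [load 240/240]
  30 → disc 3  [load 110/240]
3 discs opened.

3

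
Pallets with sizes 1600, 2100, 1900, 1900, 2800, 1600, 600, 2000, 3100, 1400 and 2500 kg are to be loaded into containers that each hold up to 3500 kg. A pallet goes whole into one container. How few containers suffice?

7

Total = 3100 + 2800 + 2500 + 2100 + 2000 + 1900 + 1900 + 1600 + 1600 + 1400 + 600 = 21500 kg.
Lower bound: ⌈21500/3500⌉ = 7 containers.
A packing using 7 containers:
  container 1: 3100 = 3100
  container 2: 2800 + 600 = 3400
  container 3: 2500 = 2500
  container 4: 2100 + 1400 = 3500
  container 5: 2000 = 2000
  container 6: 1900 + 1600 = 3500
  container 7: 1900 + 1600 = 3500
This matches the lower bound, so 7 is optimal.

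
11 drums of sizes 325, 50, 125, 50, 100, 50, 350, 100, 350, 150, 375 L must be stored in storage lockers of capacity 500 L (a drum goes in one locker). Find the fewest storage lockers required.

5

Total = 375 + 350 + 350 + 325 + 150 + 125 + 100 + 100 + 50 + 50 + 50 = 2025 L.
Lower bound: ⌈2025/500⌉ = 5 storage lockers.
A packing using 5 storage lockers:
  locker 1: 375 + 125 = 500
  locker 2: 350 + 150 = 500
  locker 3: 350 + 100 + 50 = 500
  locker 4: 325 + 100 + 50 = 475
  locker 5: 50 = 50
This matches the lower bound, so 5 is optimal.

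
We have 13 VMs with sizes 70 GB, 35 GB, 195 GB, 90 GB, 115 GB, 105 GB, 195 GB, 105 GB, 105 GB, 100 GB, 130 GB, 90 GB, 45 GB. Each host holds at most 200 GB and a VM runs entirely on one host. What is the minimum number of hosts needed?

8

Total = 195 + 195 + 130 + 115 + 105 + 105 + 105 + 100 + 90 + 90 + 70 + 45 + 35 = 1380 GB.
Lower bound: ⌈1380/200⌉ = 7 hosts.
A packing using 8 hosts:
  host 1: 195 = 195
  host 2: 195 = 195
  host 3: 130 + 70 = 200
  host 4: 115 + 45 + 35 = 195
  host 5: 105 + 90 = 195
  host 6: 105 + 90 = 195
  host 7: 105 = 105
  host 8: 100 = 100
No arrangement into 7 hosts stays within capacity, so 8 is optimal.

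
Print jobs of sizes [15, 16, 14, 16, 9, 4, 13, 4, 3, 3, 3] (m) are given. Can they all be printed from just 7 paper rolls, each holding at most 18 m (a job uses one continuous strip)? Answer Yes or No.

A valid assignment using 6 paper rolls:
  roll 1: 16 = 16
  roll 2: 16 = 16
  roll 3: 15 + 3 = 18
  roll 4: 14 + 4 = 18
  roll 5: 13 + 4 = 17
  roll 6: 9 + 3 + 3 = 15
That uses only 6 ≤ 7, so 7 paper rolls are enough.

Yes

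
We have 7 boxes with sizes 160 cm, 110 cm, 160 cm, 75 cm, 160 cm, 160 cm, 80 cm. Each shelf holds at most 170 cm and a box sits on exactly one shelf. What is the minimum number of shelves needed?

6

Total = 160 + 160 + 160 + 160 + 110 + 80 + 75 = 905 cm.
Lower bound: ⌈905/170⌉ = 6 shelves.
A packing using 6 shelves:
  shelf 1: 160 = 160
  shelf 2: 160 = 160
  shelf 3: 160 = 160
  shelf 4: 160 = 160
  shelf 5: 110 = 110
  shelf 6: 80 + 75 = 155
This matches the lower bound, so 6 is optimal.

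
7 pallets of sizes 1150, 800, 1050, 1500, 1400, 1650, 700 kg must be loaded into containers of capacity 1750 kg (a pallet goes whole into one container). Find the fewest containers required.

Total = 1650 + 1500 + 1400 + 1150 + 1050 + 800 + 700 = 8250 kg.
Lower bound: ⌈8250/1750⌉ = 5 containers.
A packing using 6 containers:
  container 1: 1650 = 1650
  container 2: 1500 = 1500
  container 3: 1400 = 1400
  container 4: 1150 = 1150
  container 5: 1050 + 700 = 1750
  container 6: 800 = 800
No arrangement into 5 containers stays within capacity, so 6 is optimal.

6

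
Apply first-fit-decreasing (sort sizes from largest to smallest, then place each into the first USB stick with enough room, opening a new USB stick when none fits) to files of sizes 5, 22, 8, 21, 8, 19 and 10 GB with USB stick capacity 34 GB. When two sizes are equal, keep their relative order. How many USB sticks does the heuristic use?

Sorted descending: 22, 21, 19, 10, 8, 8, 5.
  22 → USB stick 1 (new)  [load 22/34]
  21 → USB stick 2 (new)  [load 21/34]
  19 → USB stick 3 (new)  [load 19/34]
  10 → USB stick 1  [load 32/34]
  8 → USB stick 2  [load 29/34]
  8 → USB stick 3  [load 27/34]
  5 → USB stick 2  [load 34/34]
3 USB sticks opened.

3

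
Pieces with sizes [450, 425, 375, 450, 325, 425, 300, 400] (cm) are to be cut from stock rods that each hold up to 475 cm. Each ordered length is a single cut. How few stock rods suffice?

8

Total = 450 + 450 + 425 + 425 + 400 + 375 + 325 + 300 = 3150 cm.
Lower bound: ⌈3150/475⌉ = 7 stock rods.
Also, 8 pieces each exceed 475/2 cm, and no two of those can share a stock rod, so at least 8 stock rods are needed.
A packing using 8 stock rods:
  stock rod 1: 450 = 450
  stock rod 2: 450 = 450
  stock rod 3: 425 = 425
  stock rod 4: 425 = 425
  stock rod 5: 400 = 400
  stock rod 6: 375 = 375
  stock rod 7: 325 = 325
  stock rod 8: 300 = 300
This matches the lower bound, so 8 is optimal.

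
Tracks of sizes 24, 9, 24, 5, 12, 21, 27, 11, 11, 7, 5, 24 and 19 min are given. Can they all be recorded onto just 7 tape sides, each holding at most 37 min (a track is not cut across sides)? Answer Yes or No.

Yes

A valid assignment using 6 tape sides:
  side 1: 27 + 9 = 36
  side 2: 24 + 12 = 36
  side 3: 24 + 11 = 35
  side 4: 24 + 11 = 35
  side 5: 21 + 7 + 5 = 33
  side 6: 19 + 5 = 24
That uses only 6 ≤ 7, so 7 tape sides are enough.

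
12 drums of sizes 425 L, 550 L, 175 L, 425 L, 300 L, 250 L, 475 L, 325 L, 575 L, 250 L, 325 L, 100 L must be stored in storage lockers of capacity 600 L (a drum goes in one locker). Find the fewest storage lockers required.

Total = 575 + 550 + 475 + 425 + 425 + 325 + 325 + 300 + 250 + 250 + 175 + 100 = 4175 L.
Lower bound: ⌈4175/600⌉ = 7 storage lockers.
A packing using 8 storage lockers:
  locker 1: 575 = 575
  locker 2: 550 = 550
  locker 3: 475 + 100 = 575
  locker 4: 425 + 175 = 600
  locker 5: 425 = 425
  locker 6: 325 + 250 = 575
  locker 7: 325 + 250 = 575
  locker 8: 300 = 300
No arrangement into 7 storage lockers stays within capacity, so 8 is optimal.

8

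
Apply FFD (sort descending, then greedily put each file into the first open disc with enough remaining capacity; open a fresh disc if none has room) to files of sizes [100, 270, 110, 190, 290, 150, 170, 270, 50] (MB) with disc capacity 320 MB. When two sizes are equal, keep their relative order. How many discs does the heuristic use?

6

Sorted descending: 290, 270, 270, 190, 170, 150, 110, 100, 50.
  290 → disc 1 (new)  [load 290/320]
  270 → disc 2 (new)  [load 270/320]
  270 → disc 3 (new)  [load 270/320]
  190 → disc 4 (new)  [load 190/320]
  170 → disc 5 (new)  [load 170/320]
  150 → disc 5  [load 320/320]
  110 → disc 4  [load 300/320]
  100 → disc 6 (new)  [load 100/320]
  50 → disc 2  [load 320/320]
6 discs opened.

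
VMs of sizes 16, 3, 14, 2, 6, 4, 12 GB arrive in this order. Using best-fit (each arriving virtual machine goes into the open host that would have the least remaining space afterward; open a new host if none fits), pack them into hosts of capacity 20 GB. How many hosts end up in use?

  16 → host 1 (new)  [load 16/20]
  3 → host 1  [load 19/20]
  14 → host 2 (new)  [load 14/20]
  2 → host 2  [load 16/20]
  6 → host 3 (new)  [load 6/20]
  4 → host 2  [load 20/20]
  12 → host 3  [load 18/20]
3 hosts opened.

3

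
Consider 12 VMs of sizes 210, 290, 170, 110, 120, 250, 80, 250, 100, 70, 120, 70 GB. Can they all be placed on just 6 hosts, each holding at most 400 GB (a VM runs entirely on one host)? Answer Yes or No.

Yes

A valid assignment using 5 hosts:
  host 1: 290 + 110 = 400
  host 2: 250 + 120 = 370
  host 3: 250 + 120 = 370
  host 4: 210 + 170 = 380
  host 5: 100 + 80 + 70 + 70 = 320
That uses only 5 ≤ 6, so 6 hosts are enough.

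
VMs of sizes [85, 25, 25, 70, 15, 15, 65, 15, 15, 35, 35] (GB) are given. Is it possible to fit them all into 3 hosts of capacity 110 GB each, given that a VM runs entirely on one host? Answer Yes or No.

Total = 400 GB; ⌈400/110⌉ = 4.
At least 4 hosts are required, but only 3 are allowed.

No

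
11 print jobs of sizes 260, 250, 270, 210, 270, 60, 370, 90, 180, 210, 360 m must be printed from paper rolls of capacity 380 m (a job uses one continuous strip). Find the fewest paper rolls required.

Total = 370 + 360 + 270 + 270 + 260 + 250 + 210 + 210 + 180 + 90 + 60 = 2530 m.
Lower bound: ⌈2530/380⌉ = 7 paper rolls.
Also, 8 print jobs each exceed 190 m, and no two of those can share a roll, so at least 8 paper rolls are needed.
A packing using 9 paper rolls:
  roll 1: 370 = 370
  roll 2: 360 = 360
  roll 3: 270 + 90 = 360
  roll 4: 270 + 60 = 330
  roll 5: 260 = 260
  roll 6: 250 = 250
  roll 7: 210 = 210
  roll 8: 210 = 210
  roll 9: 180 = 180
No arrangement into 8 paper rolls stays within capacity, so 9 is optimal.

9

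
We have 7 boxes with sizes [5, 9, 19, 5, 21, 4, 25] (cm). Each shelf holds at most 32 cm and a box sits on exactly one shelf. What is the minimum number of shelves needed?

3

Total = 25 + 21 + 19 + 9 + 5 + 5 + 4 = 88 cm.
Lower bound: ⌈88/32⌉ = 3 shelves.
A packing using 3 shelves:
  shelf 1: 25 + 5 = 30
  shelf 2: 21 + 9 = 30
  shelf 3: 19 + 5 + 4 = 28
This matches the lower bound, so 3 is optimal.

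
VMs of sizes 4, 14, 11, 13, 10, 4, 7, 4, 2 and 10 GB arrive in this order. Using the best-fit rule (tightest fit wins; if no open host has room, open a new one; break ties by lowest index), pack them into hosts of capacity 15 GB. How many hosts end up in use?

  4 → host 1 (new)  [load 4/15]
  14 → host 2 (new)  [load 14/15]
  11 → host 1  [load 15/15]
  13 → host 3 (new)  [load 13/15]
  10 → host 4 (new)  [load 10/15]
  4 → host 4  [load 14/15]
  7 → host 5 (new)  [load 7/15]
  4 → host 5  [load 11/15]
  2 → host 3  [load 15/15]
  10 → host 6 (new)  [load 10/15]
6 hosts opened.

6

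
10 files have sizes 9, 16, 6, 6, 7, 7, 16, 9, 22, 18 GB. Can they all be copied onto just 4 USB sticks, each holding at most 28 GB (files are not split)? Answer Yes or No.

Total = 116 GB; ⌈116/28⌉ = 5.
At least 5 USB sticks are required, but only 4 are allowed.

No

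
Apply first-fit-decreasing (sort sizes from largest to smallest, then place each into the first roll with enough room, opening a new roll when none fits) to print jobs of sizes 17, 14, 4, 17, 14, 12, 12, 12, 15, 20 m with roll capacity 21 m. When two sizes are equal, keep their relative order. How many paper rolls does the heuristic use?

9

Sorted descending: 20, 17, 17, 15, 14, 14, 12, 12, 12, 4.
  20 → roll 1 (new)  [load 20/21]
  17 → roll 2 (new)  [load 17/21]
  17 → roll 3 (new)  [load 17/21]
  15 → roll 4 (new)  [load 15/21]
  14 → roll 5 (new)  [load 14/21]
  14 → roll 6 (new)  [load 14/21]
  12 → roll 7 (new)  [load 12/21]
  12 → roll 8 (new)  [load 12/21]
  12 → roll 9 (new)  [load 12/21]
  4 → roll 2  [load 21/21]
9 paper rolls opened.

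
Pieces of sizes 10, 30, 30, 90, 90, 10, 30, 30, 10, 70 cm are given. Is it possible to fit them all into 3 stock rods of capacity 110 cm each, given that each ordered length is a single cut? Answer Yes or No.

No

Total = 400 cm; ⌈400/110⌉ = 4.
At least 4 stock rods are required, but only 3 are allowed.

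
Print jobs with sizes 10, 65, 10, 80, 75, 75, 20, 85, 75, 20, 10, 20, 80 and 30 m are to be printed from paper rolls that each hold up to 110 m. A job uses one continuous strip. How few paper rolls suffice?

7

Total = 85 + 80 + 80 + 75 + 75 + 75 + 65 + 30 + 20 + 20 + 20 + 10 + 10 + 10 = 655 m.
Lower bound: ⌈655/110⌉ = 6 paper rolls.
Also, 7 print jobs each exceed 55 m, and no two of those can share a roll, so at least 7 paper rolls are needed.
A packing using 7 paper rolls:
  roll 1: 85 + 20 = 105
  roll 2: 80 + 30 = 110
  roll 3: 80 + 20 + 10 = 110
  roll 4: 75 + 20 + 10 = 105
  roll 5: 75 + 10 = 85
  roll 6: 75 = 75
  roll 7: 65 = 65
This matches the lower bound, so 7 is optimal.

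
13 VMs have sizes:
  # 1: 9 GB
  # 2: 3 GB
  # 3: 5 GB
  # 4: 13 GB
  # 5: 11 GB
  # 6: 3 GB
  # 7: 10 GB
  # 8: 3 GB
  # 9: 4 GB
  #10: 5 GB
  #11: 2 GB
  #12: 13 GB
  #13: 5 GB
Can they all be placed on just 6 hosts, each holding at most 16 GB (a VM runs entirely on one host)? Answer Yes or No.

A valid assignment using 6 hosts:
  host 1: 13 + 3 = 16
  host 2: 13 + 3 = 16
  host 3: 11 + 5 = 16
  host 4: 10 + 5 = 15
  host 5: 9 + 5 + 2 = 16
  host 6: 4 + 3 = 7
Every load is within 16 GB, so 6 hosts suffice.

Yes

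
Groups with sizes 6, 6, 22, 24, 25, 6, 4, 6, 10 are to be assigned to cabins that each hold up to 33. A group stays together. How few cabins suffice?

4

Total = 25 + 24 + 22 + 10 + 6 + 6 + 6 + 6 + 4 = 109.
Lower bound: ⌈109/33⌉ = 4 cabins.
A packing using 4 cabins:
  cabin 1: 25 + 6 = 31
  cabin 2: 24 + 6 = 30
  cabin 3: 22 + 10 = 32
  cabin 4: 6 + 6 + 4 = 16
This matches the lower bound, so 4 is optimal.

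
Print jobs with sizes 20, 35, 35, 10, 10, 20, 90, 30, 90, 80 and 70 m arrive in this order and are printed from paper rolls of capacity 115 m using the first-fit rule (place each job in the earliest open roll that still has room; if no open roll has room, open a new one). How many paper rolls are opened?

5

  20 → roll 1 (new)  [load 20/115]
  35 → roll 1  [load 55/115]
  35 → roll 1  [load 90/115]
  10 → roll 1  [load 100/115]
  10 → roll 1  [load 110/115]
  20 → roll 2 (new)  [load 20/115]
  90 → roll 2  [load 110/115]
  30 → roll 3 (new)  [load 30/115]
  90 → roll 4 (new)  [load 90/115]
  80 → roll 3  [load 110/115]
  70 → roll 5 (new)  [load 70/115]
5 paper rolls opened.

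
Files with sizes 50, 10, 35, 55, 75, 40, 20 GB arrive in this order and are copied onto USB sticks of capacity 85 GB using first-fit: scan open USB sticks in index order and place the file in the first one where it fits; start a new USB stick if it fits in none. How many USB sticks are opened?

  50 → USB stick 1 (new)  [load 50/85]
  10 → USB stick 1  [load 60/85]
  35 → USB stick 2 (new)  [load 35/85]
  55 → USB stick 3 (new)  [load 55/85]
  75 → USB stick 4 (new)  [load 75/85]
  40 → USB stick 2  [load 75/85]
  20 → USB stick 1  [load 80/85]
4 USB sticks opened.

4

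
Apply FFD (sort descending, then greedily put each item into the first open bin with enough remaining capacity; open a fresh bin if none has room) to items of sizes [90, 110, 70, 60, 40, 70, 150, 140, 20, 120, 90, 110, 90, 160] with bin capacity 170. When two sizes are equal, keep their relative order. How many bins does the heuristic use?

9

Sorted descending: 160, 150, 140, 120, 110, 110, 90, 90, 90, 70, 70, 60, 40, 20.
  160 → bin 1 (new)  [load 160/170]
  150 → bin 2 (new)  [load 150/170]
  140 → bin 3 (new)  [load 140/170]
  120 → bin 4 (new)  [load 120/170]
  110 → bin 5 (new)  [load 110/170]
  110 → bin 6 (new)  [load 110/170]
  90 → bin 7 (new)  [load 90/170]
  90 → bin 8 (new)  [load 90/170]
  90 → bin 9 (new)  [load 90/170]
  70 → bin 7  [load 160/170]
  70 → bin 8  [load 160/170]
  60 → bin 5  [load 170/170]
  40 → bin 4  [load 160/170]
  20 → bin 2  [load 170/170]
9 bins opened.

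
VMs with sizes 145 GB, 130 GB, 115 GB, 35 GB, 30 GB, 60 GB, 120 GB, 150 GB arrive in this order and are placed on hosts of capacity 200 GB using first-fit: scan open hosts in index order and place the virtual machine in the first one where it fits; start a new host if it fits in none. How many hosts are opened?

5

  145 → host 1 (new)  [load 145/200]
  130 → host 2 (new)  [load 130/200]
  115 → host 3 (new)  [load 115/200]
  35 → host 1  [load 180/200]
  30 → host 2  [load 160/200]
  60 → host 3  [load 175/200]
  120 → host 4 (new)  [load 120/200]
  150 → host 5 (new)  [load 150/200]
5 hosts opened.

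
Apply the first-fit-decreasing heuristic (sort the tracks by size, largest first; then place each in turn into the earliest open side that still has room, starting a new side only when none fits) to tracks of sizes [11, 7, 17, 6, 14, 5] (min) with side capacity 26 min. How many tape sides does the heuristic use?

3

Sorted descending: 17, 14, 11, 7, 6, 5.
  17 → side 1 (new)  [load 17/26]
  14 → side 2 (new)  [load 14/26]
  11 → side 2  [load 25/26]
  7 → side 1  [load 24/26]
  6 → side 3 (new)  [load 6/26]
  5 → side 3  [load 11/26]
3 tape sides opened.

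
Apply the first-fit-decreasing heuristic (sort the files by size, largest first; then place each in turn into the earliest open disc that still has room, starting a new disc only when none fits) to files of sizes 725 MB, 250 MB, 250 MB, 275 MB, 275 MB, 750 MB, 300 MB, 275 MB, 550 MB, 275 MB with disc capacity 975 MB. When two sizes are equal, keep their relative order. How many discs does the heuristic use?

5

Sorted descending: 750, 725, 550, 300, 275, 275, 275, 275, 250, 250.
  750 → disc 1 (new)  [load 750/975]
  725 → disc 2 (new)  [load 725/975]
  550 → disc 3 (new)  [load 550/975]
  300 → disc 3  [load 850/975]
  275 → disc 4 (new)  [load 275/975]
  275 → disc 4  [load 550/975]
  275 → disc 4  [load 825/975]
  275 → disc 5 (new)  [load 275/975]
  250 → disc 2  [load 975/975]
  250 → disc 5  [load 525/975]
5 discs opened.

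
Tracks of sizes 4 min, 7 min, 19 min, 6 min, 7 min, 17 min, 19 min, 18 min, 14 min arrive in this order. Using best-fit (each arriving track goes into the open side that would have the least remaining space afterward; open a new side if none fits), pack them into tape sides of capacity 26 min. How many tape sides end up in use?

  4 → side 1 (new)  [load 4/26]
  7 → side 1  [load 11/26]
  19 → side 2 (new)  [load 19/26]
  6 → side 2  [load 25/26]
  7 → side 1  [load 18/26]
  17 → side 3 (new)  [load 17/26]
  19 → side 4 (new)  [load 19/26]
  18 → side 5 (new)  [load 18/26]
  14 → side 6 (new)  [load 14/26]
6 tape sides opened.

6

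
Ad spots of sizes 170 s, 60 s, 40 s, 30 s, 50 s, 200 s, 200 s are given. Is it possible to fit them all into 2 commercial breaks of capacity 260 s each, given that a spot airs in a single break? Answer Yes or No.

No

Total = 750 s; ⌈750/260⌉ = 3.
At least 3 commercial breaks are required, but only 2 are allowed.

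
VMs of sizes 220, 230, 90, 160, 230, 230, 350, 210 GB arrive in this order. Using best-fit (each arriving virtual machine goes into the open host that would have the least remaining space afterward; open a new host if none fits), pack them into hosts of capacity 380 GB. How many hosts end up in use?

  220 → host 1 (new)  [load 220/380]
  230 → host 2 (new)  [load 230/380]
  90 → host 2  [load 320/380]
  160 → host 1  [load 380/380]
  230 → host 3 (new)  [load 230/380]
  230 → host 4 (new)  [load 230/380]
  350 → host 5 (new)  [load 350/380]
  210 → host 6 (new)  [load 210/380]
6 hosts opened.

6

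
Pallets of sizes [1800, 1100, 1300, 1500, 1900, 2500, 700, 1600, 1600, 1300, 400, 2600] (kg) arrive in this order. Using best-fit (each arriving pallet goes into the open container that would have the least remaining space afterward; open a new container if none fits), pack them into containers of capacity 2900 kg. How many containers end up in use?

  1800 → container 1 (new)  [load 1800/2900]
  1100 → container 1  [load 2900/2900]
  1300 → container 2 (new)  [load 1300/2900]
  1500 → container 2  [load 2800/2900]
  1900 → container 3 (new)  [load 1900/2900]
  2500 → container 4 (new)  [load 2500/2900]
  700 → container 3  [load 2600/2900]
  1600 → container 5 (new)  [load 1600/2900]
  1600 → container 6 (new)  [load 1600/2900]
  1300 → container 5  [load 2900/2900]
  400 → container 4  [load 2900/2900]
  2600 → container 7 (new)  [load 2600/2900]
7 containers opened.

7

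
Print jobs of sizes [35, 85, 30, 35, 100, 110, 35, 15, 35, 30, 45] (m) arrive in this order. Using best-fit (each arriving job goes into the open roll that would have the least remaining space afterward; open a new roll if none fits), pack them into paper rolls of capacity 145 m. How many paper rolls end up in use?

  35 → roll 1 (new)  [load 35/145]
  85 → roll 1  [load 120/145]
  30 → roll 2 (new)  [load 30/145]
  35 → roll 2  [load 65/145]
  100 → roll 3 (new)  [load 100/145]
  110 → roll 4 (new)  [load 110/145]
  35 → roll 4  [load 145/145]
  15 → roll 1  [load 135/145]
  35 → roll 3  [load 135/145]
  30 → roll 2  [load 95/145]
  45 → roll 2  [load 140/145]
4 paper rolls opened.

4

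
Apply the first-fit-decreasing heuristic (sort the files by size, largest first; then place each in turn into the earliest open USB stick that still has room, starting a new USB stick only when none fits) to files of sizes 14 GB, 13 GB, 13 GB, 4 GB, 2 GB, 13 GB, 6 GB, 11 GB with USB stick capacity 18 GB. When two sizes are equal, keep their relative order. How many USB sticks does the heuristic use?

Sorted descending: 14, 13, 13, 13, 11, 6, 4, 2.
  14 → USB stick 1 (new)  [load 14/18]
  13 → USB stick 2 (new)  [load 13/18]
  13 → USB stick 3 (new)  [load 13/18]
  13 → USB stick 4 (new)  [load 13/18]
  11 → USB stick 5 (new)  [load 11/18]
  6 → USB stick 5  [load 17/18]
  4 → USB stick 1  [load 18/18]
  2 → USB stick 2  [load 15/18]
5 USB sticks opened.

5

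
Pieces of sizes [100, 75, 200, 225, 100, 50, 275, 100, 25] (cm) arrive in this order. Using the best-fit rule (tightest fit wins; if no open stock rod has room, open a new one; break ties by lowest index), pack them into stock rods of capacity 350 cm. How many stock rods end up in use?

  100 → stock rod 1 (new)  [load 100/350]
  75 → stock rod 1  [load 175/350]
  200 → stock rod 2 (new)  [load 200/350]
  225 → stock rod 3 (new)  [load 225/350]
  100 → stock rod 3  [load 325/350]
  50 → stock rod 2  [load 250/350]
  275 → stock rod 4 (new)  [load 275/350]
  100 → stock rod 2  [load 350/350]
  25 → stock rod 3  [load 350/350]
4 stock rods opened.

4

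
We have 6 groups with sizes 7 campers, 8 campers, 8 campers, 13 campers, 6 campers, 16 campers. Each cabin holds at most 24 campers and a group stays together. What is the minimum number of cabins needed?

Total = 16 + 13 + 8 + 8 + 7 + 6 = 58 campers.
Lower bound: ⌈58/24⌉ = 3 cabins.
A packing using 3 cabins:
  cabin 1: 16 + 8 = 24
  cabin 2: 13 + 8 = 21
  cabin 3: 7 + 6 = 13
This matches the lower bound, so 3 is optimal.

3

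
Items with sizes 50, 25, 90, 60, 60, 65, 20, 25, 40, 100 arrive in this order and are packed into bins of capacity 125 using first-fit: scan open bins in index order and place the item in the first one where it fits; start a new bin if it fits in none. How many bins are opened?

  50 → bin 1 (new)  [load 50/125]
  25 → bin 1  [load 75/125]
  90 → bin 2 (new)  [load 90/125]
  60 → bin 3 (new)  [load 60/125]
  60 → bin 3  [load 120/125]
  65 → bin 4 (new)  [load 65/125]
  20 → bin 1  [load 95/125]
  25 → bin 1  [load 120/125]
  40 → bin 4  [load 105/125]
  100 → bin 5 (new)  [load 100/125]
5 bins opened.

5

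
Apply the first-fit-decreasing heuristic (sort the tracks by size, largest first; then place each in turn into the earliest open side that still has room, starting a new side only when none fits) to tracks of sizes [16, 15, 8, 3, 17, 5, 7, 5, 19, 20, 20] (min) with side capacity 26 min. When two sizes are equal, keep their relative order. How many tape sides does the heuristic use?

6

Sorted descending: 20, 20, 19, 17, 16, 15, 8, 7, 5, 5, 3.
  20 → side 1 (new)  [load 20/26]
  20 → side 2 (new)  [load 20/26]
  19 → side 3 (new)  [load 19/26]
  17 → side 4 (new)  [load 17/26]
  16 → side 5 (new)  [load 16/26]
  15 → side 6 (new)  [load 15/26]
  8 → side 4  [load 25/26]
  7 → side 3  [load 26/26]
  5 → side 1  [load 25/26]
  5 → side 2  [load 25/26]
  3 → side 5  [load 19/26]
6 tape sides opened.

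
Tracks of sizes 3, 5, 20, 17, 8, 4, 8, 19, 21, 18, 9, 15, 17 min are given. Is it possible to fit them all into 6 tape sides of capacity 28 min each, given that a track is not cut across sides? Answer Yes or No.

Total = 164 min; ⌈164/28⌉ = 6.
7 tracks each exceed half the capacity and cannot share a side, forcing at least 7 tape sides.
At least 7 tape sides are required, but only 6 are allowed.

No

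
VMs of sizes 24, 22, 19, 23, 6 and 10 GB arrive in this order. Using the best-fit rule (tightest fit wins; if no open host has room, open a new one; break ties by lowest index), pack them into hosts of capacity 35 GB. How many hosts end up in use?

4

  24 → host 1 (new)  [load 24/35]
  22 → host 2 (new)  [load 22/35]
  19 → host 3 (new)  [load 19/35]
  23 → host 4 (new)  [load 23/35]
  6 → host 1  [load 30/35]
  10 → host 4  [load 33/35]
4 hosts opened.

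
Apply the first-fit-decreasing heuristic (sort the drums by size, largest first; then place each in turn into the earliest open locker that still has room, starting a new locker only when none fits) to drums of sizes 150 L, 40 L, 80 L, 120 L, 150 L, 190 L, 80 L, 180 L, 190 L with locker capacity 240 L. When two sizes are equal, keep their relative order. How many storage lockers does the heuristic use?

Sorted descending: 190, 190, 180, 150, 150, 120, 80, 80, 40.
  190 → locker 1 (new)  [load 190/240]
  190 → locker 2 (new)  [load 190/240]
  180 → locker 3 (new)  [load 180/240]
  150 → locker 4 (new)  [load 150/240]
  150 → locker 5 (new)  [load 150/240]
  120 → locker 6 (new)  [load 120/240]
  80 → locker 4  [load 230/240]
  80 → locker 5  [load 230/240]
  40 → locker 1  [load 230/240]
6 storage lockers opened.

6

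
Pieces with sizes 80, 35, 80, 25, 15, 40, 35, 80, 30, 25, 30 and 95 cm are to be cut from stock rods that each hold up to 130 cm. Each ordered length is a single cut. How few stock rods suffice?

Total = 95 + 80 + 80 + 80 + 40 + 35 + 35 + 30 + 30 + 25 + 25 + 15 = 570 cm.
Lower bound: ⌈570/130⌉ = 5 stock rods.
A packing using 5 stock rods:
  stock rod 1: 95 + 35 = 130
  stock rod 2: 80 + 40 = 120
  stock rod 3: 80 + 35 + 15 = 130
  stock rod 4: 80 + 30 = 110
  stock rod 5: 30 + 25 + 25 = 80
This matches the lower bound, so 5 is optimal.

5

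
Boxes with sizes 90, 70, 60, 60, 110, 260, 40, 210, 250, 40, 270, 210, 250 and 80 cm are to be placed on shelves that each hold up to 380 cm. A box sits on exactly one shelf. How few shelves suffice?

6

Total = 270 + 260 + 250 + 250 + 210 + 210 + 110 + 90 + 80 + 70 + 60 + 60 + 40 + 40 = 2000 cm.
Lower bound: ⌈2000/380⌉ = 6 shelves.
A packing using 6 shelves:
  shelf 1: 270 + 110 = 380
  shelf 2: 260 + 90 = 350
  shelf 3: 250 + 80 + 40 = 370
  shelf 4: 250 + 70 + 60 = 380
  shelf 5: 210 + 60 + 40 = 310
  shelf 6: 210 = 210
This matches the lower bound, so 6 is optimal.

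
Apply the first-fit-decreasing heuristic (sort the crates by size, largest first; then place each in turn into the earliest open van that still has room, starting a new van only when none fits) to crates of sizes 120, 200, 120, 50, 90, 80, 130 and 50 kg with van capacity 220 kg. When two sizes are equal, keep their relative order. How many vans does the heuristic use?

4

Sorted descending: 200, 130, 120, 120, 90, 80, 50, 50.
  200 → van 1 (new)  [load 200/220]
  130 → van 2 (new)  [load 130/220]
  120 → van 3 (new)  [load 120/220]
  120 → van 4 (new)  [load 120/220]
  90 → van 2  [load 220/220]
  80 → van 3  [load 200/220]
  50 → van 4  [load 170/220]
  50 → van 4  [load 220/220]
4 vans opened.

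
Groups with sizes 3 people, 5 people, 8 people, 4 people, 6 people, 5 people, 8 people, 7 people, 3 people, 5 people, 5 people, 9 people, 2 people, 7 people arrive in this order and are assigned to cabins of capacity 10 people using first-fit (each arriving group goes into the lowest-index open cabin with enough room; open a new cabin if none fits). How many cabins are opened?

9

  3 → cabin 1 (new)  [load 3/10]
  5 → cabin 1  [load 8/10]
  8 → cabin 2 (new)  [load 8/10]
  4 → cabin 3 (new)  [load 4/10]
  6 → cabin 3  [load 10/10]
  5 → cabin 4 (new)  [load 5/10]
  8 → cabin 5 (new)  [load 8/10]
  7 → cabin 6 (new)  [load 7/10]
  3 → cabin 4  [load 8/10]
  5 → cabin 7 (new)  [load 5/10]
  5 → cabin 7  [load 10/10]
  9 → cabin 8 (new)  [load 9/10]
  2 → cabin 1  [load 10/10]
  7 → cabin 9 (new)  [load 7/10]
9 cabins opened.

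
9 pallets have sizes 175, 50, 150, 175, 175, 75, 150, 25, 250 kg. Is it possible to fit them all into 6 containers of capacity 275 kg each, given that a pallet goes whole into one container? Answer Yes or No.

A valid assignment using 6 containers:
  container 1: 250 + 25 = 275
  container 2: 175 + 75 = 250
  container 3: 175 + 50 = 225
  container 4: 175 = 175
  container 5: 150 = 150
  container 6: 150 = 150
Every load is within 275 kg, so 6 containers suffice.

Yes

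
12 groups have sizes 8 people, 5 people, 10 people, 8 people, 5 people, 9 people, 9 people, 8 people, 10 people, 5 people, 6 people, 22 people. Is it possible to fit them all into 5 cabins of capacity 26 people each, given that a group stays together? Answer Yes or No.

A valid assignment using 5 cabins:
  cabin 1: 22 = 22
  cabin 2: 10 + 10 + 6 = 26
  cabin 3: 9 + 9 + 8 = 26
  cabin 4: 8 + 8 + 5 + 5 = 26
  cabin 5: 5 = 5
Every load is within 26 people, so 5 cabins suffice.

Yes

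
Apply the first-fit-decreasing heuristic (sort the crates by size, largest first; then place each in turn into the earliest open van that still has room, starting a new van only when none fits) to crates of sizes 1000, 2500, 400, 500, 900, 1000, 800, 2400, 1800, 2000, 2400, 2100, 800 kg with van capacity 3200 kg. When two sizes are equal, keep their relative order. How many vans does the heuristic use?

6

Sorted descending: 2500, 2400, 2400, 2100, 2000, 1800, 1000, 1000, 900, 800, 800, 500, 400.
  2500 → van 1 (new)  [load 2500/3200]
  2400 → van 2 (new)  [load 2400/3200]
  2400 → van 3 (new)  [load 2400/3200]
  2100 → van 4 (new)  [load 2100/3200]
  2000 → van 5 (new)  [load 2000/3200]
  1800 → van 6 (new)  [load 1800/3200]
  1000 → van 4  [load 3100/3200]
  1000 → van 5  [load 3000/3200]
  900 → van 6  [load 2700/3200]
  800 → van 2  [load 3200/3200]
  800 → van 3  [load 3200/3200]
  500 → van 1  [load 3000/3200]
  400 → van 6  [load 3100/3200]
6 vans opened.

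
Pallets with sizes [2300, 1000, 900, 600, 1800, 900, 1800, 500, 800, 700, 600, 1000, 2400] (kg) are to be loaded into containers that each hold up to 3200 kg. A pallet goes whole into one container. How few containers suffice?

Total = 2400 + 2300 + 1800 + 1800 + 1000 + 1000 + 900 + 900 + 800 + 700 + 600 + 600 + 500 = 15300 kg.
Lower bound: ⌈15300/3200⌉ = 5 containers.
A packing using 5 containers:
  container 1: 2400 + 800 = 3200
  container 2: 2300 + 900 = 3200
  container 3: 1800 + 1000 = 2800
  container 4: 1800 + 900 + 500 = 3200
  container 5: 1000 + 700 + 600 + 600 = 2900
This matches the lower bound, so 5 is optimal.

5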